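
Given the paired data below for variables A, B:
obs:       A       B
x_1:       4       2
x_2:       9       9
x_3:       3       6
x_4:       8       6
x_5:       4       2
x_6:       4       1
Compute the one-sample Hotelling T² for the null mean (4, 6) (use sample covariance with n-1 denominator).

Step 1 — sample mean vector:
  mean(A) = (4 + 9 + 3 + 8 + 4 + 4) / 6 = 32/6 = 5.3333
  mean(B) = (2 + 9 + 6 + 6 + 2 + 1) / 6 = 26/6 = 4.3333
  x̄ = (5.3333, 4.3333),  deviation x̄ - mu_0 = (5.3333, 4.3333) - (4, 6) = (1.3333, -1.6667).

Step 2 — sample covariance matrix, S[i,j] = (1/(n-1)) · Σ_k (x_{k,i} - mean_i) · (x_{k,j} - mean_j), divisor n-1 = 5:
  S[A,A] = ((-1.3333)·(-1.3333) + (3.6667)·(3.6667) + (-2.3333)·(-2.3333) + (2.6667)·(2.6667) + (-1.3333)·(-1.3333) + (-1.3333)·(-1.3333)) / 5 = 31.3333/5 = 6.2667
  S[A,B] = ((-1.3333)·(-2.3333) + (3.6667)·(4.6667) + (-2.3333)·(1.6667) + (2.6667)·(1.6667) + (-1.3333)·(-2.3333) + (-1.3333)·(-3.3333)) / 5 = 28.3333/5 = 5.6667
  S[B,B] = ((-2.3333)·(-2.3333) + (4.6667)·(4.6667) + (1.6667)·(1.6667) + (1.6667)·(1.6667) + (-2.3333)·(-2.3333) + (-3.3333)·(-3.3333)) / 5 = 49.3333/5 = 9.8667
  S = [[6.2667, 5.6667],
 [5.6667, 9.8667]].

Step 3 — invert S. det(S) = 6.2667·9.8667 - (5.6667)² = 29.72.
  S^{-1} = (1/det) · [[d, -b], [-b, a]] = [[0.332, -0.1907],
 [-0.1907, 0.2109]].

Step 4 — quadratic form (x̄ - mu_0)^T · S^{-1} · (x̄ - mu_0):
  S^{-1} · (x̄ - mu_0) = (0.7604, -0.6057),
  (x̄ - mu_0)^T · [...] = (1.3333)·(0.7604) + (-1.6667)·(-0.6057) = 2.0233.

Step 5 — scale by n: T² = 6 · 2.0233 = 12.14.

T² ≈ 12.14


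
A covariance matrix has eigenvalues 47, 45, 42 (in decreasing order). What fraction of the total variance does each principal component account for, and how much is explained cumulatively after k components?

Step 1 — total variance = trace(Sigma) = Σ λ_i = 47 + 45 + 42 = 134.

Step 2 — fraction explained by component i = λ_i / Σ λ:
  PC1: 47/134 = 0.3507
  PC2: 45/134 = 0.3358
  PC3: 42/134 = 0.3134

Step 3 — cumulative fraction after k components = (λ_1 + ... + λ_k) / Σ λ:
  k = 1: 47/134 = 0.3507
  k = 2: (47 + 45)/134 = 92/134 = 0.6866
  k = 3: (47 + 45 + 42)/134 = 134/134 = 1

Summary (fraction, with percent):

explained: PC1 0.3507 (35.07%), PC2 0.3358 (33.58%), PC3 0.3134 (31.34%);  cumulative: 0.3507, 0.6866, 1


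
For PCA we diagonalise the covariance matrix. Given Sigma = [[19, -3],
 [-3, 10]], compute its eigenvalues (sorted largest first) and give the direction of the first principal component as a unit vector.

Step 1 — characteristic polynomial of 2×2 Sigma:
  det(Sigma - λI) = λ² - trace · λ + det = 0.
  trace = 19 + 10 = 29, det = 19·10 - (-3)² = 181.
Step 2 — discriminant:
  Δ = trace² - 4·det = 841 - 724 = 117.
Step 3 — eigenvalues:
  λ = (trace ± √Δ)/2 = (29 ± 10.8167)/2,
  λ_1 = 19.9083,  λ_2 = 9.0917.

Step 4 — unit eigenvector for λ_1: solve (Sigma - λ_1 I)v = 0. First row:
  (19 - 19.9083)·v_x + (-3)·v_y = 0, i.e. (-0.9083)·v_x + (-3)·v_y = 0,
  so v ∝ (b, λ_1 - a) = (-3, 0.9083); multiply by -1 so the first entry is positive: u = (3, -0.9083).
  ||u|| = √((3)² + (-0.9083)²) = √(9.8251) ≈ 3.1345,
  v_1 = u/||u|| ≈ (0.9571, -0.2898) (||v_1|| = 1).

λ_1 = 19.9083,  λ_2 = 9.0917;  v_1 ≈ (0.9571, -0.2898)


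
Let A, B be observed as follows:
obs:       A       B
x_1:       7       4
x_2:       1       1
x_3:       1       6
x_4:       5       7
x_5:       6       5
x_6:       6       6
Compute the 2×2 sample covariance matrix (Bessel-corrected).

Step 1 — column means:
  mean(A) = (7 + 1 + 1 + 5 + 6 + 6) / 6 = 26/6 = 4.3333
  mean(B) = (4 + 1 + 6 + 7 + 5 + 6) / 6 = 29/6 = 4.8333

Step 2 — sample covariance S[i,j] = (1/(n-1)) · Σ_k (x_{k,i} - mean_i) · (x_{k,j} - mean_j), with n-1 = 5.
  S[A,A] = ((2.6667)·(2.6667) + (-3.3333)·(-3.3333) + (-3.3333)·(-3.3333) + (0.6667)·(0.6667) + (1.6667)·(1.6667) + (1.6667)·(1.6667)) / 5 = 35.3333/5 = 7.0667
  S[A,B] = ((2.6667)·(-0.8333) + (-3.3333)·(-3.8333) + (-3.3333)·(1.1667) + (0.6667)·(2.1667) + (1.6667)·(0.1667) + (1.6667)·(1.1667)) / 5 = 10.3333/5 = 2.0667
  S[B,B] = ((-0.8333)·(-0.8333) + (-3.8333)·(-3.8333) + (1.1667)·(1.1667) + (2.1667)·(2.1667) + (0.1667)·(0.1667) + (1.1667)·(1.1667)) / 5 = 22.8333/5 = 4.5667

S is symmetric (S[j,i] = S[i,j]). Assembling:

S = [[7.0667, 2.0667],
 [2.0667, 4.5667]]


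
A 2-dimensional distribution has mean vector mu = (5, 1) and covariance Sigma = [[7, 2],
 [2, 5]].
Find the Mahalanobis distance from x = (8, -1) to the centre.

Step 1 — centre the observation: (x - mu) = (3, -2).

Step 2 — invert Sigma. det(Sigma) = 7·5 - (2)² = 31.
  Sigma^{-1} = (1/det) · [[d, -b], [-b, a]] = [[0.1613, -0.0645],
 [-0.0645, 0.2258]].

Step 3 — form the quadratic (x - mu)^T · Sigma^{-1} · (x - mu):
  Sigma^{-1} · (x - mu) = (0.6129, -0.6452).
  (x - mu)^T · [Sigma^{-1} · (x - mu)] = (3)·(0.6129) + (-2)·(-0.6452) = 3.129.

Step 4 — take square root: d = √(3.129) ≈ 1.7689.

d(x, mu) = √(3.129) ≈ 1.7689


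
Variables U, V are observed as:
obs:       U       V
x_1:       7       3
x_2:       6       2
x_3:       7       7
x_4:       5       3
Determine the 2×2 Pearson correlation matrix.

Step 1 — column means:
  mean(U) = (7 + 6 + 7 + 5) / 4 = 25/4 = 6.25
  mean(V) = (3 + 2 + 7 + 3) / 4 = 15/4 = 3.75

Step 2 — sample variances and covariances s[i,j] = (1/(n-1)) · Σ_k (x_{k,i} - mean_i) · (x_{k,j} - mean_j), with n-1 = 3:
  s[U,U] = ((0.75)·(0.75) + (-0.25)·(-0.25) + (0.75)·(0.75) + (-1.25)·(-1.25)) / 3 = 2.75/3 = 0.9167
  s[U,V] = ((0.75)·(-0.75) + (-0.25)·(-1.75) + (0.75)·(3.25) + (-1.25)·(-0.75)) / 3 = 3.25/3 = 1.0833
  s[V,V] = ((-0.75)·(-0.75) + (-1.75)·(-1.75) + (3.25)·(3.25) + (-0.75)·(-0.75)) / 3 = 14.75/3 = 4.9167
  Sample standard deviations s_i = √(s[i,i]):
  s(U) = √(0.9167) = 0.9574
  s(V) = √(4.9167) = 2.2174

Step 3 — r_{ij} = s_{ij} / (s_i · s_j):
  r[U,U] = 1 (diagonal).
  r[U,V] = 1.0833 / (0.9574 · 2.2174) = 1.0833 / 2.123 = 0.5103
  r[V,V] = 1 (diagonal).

R is symmetric with unit diagonal. Assembling:

R = [[1, 0.5103],
 [0.5103, 1]]


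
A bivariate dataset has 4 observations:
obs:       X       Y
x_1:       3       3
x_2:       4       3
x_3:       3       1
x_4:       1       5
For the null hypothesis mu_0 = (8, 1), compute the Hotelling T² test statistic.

Step 1 — sample mean vector:
  mean(X) = (3 + 4 + 3 + 1) / 4 = 11/4 = 2.75
  mean(Y) = (3 + 3 + 1 + 5) / 4 = 12/4 = 3
  x̄ = (2.75, 3),  deviation x̄ - mu_0 = (2.75, 3) - (8, 1) = (-5.25, 2).

Step 2 — sample covariance matrix, S[i,j] = (1/(n-1)) · Σ_k (x_{k,i} - mean_i) · (x_{k,j} - mean_j), divisor n-1 = 3:
  S[X,X] = ((0.25)·(0.25) + (1.25)·(1.25) + (0.25)·(0.25) + (-1.75)·(-1.75)) / 3 = 4.75/3 = 1.5833
  S[X,Y] = ((0.25)·(0) + (1.25)·(0) + (0.25)·(-2) + (-1.75)·(2)) / 3 = -4/3 = -1.3333
  S[Y,Y] = ((0)·(0) + (0)·(0) + (-2)·(-2) + (2)·(2)) / 3 = 8/3 = 2.6667
  S = [[1.5833, -1.3333],
 [-1.3333, 2.6667]].

Step 3 — invert S. det(S) = 1.5833·2.6667 - (-1.3333)² = 2.4444.
  S^{-1} = (1/det) · [[d, -b], [-b, a]] = [[1.0909, 0.5455],
 [0.5455, 0.6477]].

Step 4 — quadratic form (x̄ - mu_0)^T · S^{-1} · (x̄ - mu_0):
  S^{-1} · (x̄ - mu_0) = (-4.6364, -1.5682),
  (x̄ - mu_0)^T · [...] = (-5.25)·(-4.6364) + (2)·(-1.5682) = 21.2045.

Step 5 — scale by n: T² = 4 · 21.2045 = 84.8182.

T² ≈ 84.8182


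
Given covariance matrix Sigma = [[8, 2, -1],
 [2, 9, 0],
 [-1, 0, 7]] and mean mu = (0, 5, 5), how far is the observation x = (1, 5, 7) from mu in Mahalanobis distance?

Step 1 — centre the observation: (x - mu) = (1, 0, 2).

Step 2 — invert Sigma (cofactor / det for 3×3, or solve directly):
  Sigma^{-1} = [[0.1349, -0.03, 0.0193],
 [-0.03, 0.1178, -0.0043],
 [0.0193, -0.0043, 0.1456]].

Step 3 — form the quadratic (x - mu)^T · Sigma^{-1} · (x - mu):
  Sigma^{-1} · (x - mu) = (0.1734, -0.0385, 0.3105).
  (x - mu)^T · [Sigma^{-1} · (x - mu)] = (1)·(0.1734) + (0)·(-0.0385) + (2)·(0.3105) = 0.7944.

Step 4 — take square root: d = √(0.7944) ≈ 0.8913.

d(x, mu) = √(0.7944) ≈ 0.8913


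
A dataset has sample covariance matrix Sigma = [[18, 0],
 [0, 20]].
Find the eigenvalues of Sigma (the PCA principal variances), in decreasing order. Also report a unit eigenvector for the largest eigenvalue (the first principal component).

Step 1 — characteristic polynomial of 2×2 Sigma:
  det(Sigma - λI) = λ² - trace · λ + det = 0.
  trace = 18 + 20 = 38, det = 18·20 - (0)² = 360.
Step 2 — discriminant:
  Δ = trace² - 4·det = 1444 - 1440 = 4.
Step 3 — eigenvalues:
  λ = (trace ± √Δ)/2 = (38 ± 2)/2,
  λ_1 = 20,  λ_2 = 18.

Step 4 — unit eigenvector for λ_1: Sigma is diagonal, so its eigenvectors are the coordinate axes. λ_1 = 20 is the diagonal entry on the second coordinate axis, hence
  v_1 = (0, 1) (||v_1|| = 1).

λ_1 = 20,  λ_2 = 18;  v_1 ≈ (0, 1)


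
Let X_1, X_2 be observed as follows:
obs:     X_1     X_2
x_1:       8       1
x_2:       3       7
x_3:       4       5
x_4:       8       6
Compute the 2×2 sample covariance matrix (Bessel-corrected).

Step 1 — column means:
  mean(X_1) = (8 + 3 + 4 + 8) / 4 = 23/4 = 5.75
  mean(X_2) = (1 + 7 + 5 + 6) / 4 = 19/4 = 4.75

Step 2 — sample covariance S[i,j] = (1/(n-1)) · Σ_k (x_{k,i} - mean_i) · (x_{k,j} - mean_j), with n-1 = 3.
  S[X_1,X_1] = ((2.25)·(2.25) + (-2.75)·(-2.75) + (-1.75)·(-1.75) + (2.25)·(2.25)) / 3 = 20.75/3 = 6.9167
  S[X_1,X_2] = ((2.25)·(-3.75) + (-2.75)·(2.25) + (-1.75)·(0.25) + (2.25)·(1.25)) / 3 = -12.25/3 = -4.0833
  S[X_2,X_2] = ((-3.75)·(-3.75) + (2.25)·(2.25) + (0.25)·(0.25) + (1.25)·(1.25)) / 3 = 20.75/3 = 6.9167

S is symmetric (S[j,i] = S[i,j]). Assembling:

S = [[6.9167, -4.0833],
 [-4.0833, 6.9167]]


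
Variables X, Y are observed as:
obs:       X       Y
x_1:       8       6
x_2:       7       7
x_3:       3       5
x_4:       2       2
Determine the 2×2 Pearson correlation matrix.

Step 1 — column means:
  mean(X) = (8 + 7 + 3 + 2) / 4 = 20/4 = 5
  mean(Y) = (6 + 7 + 5 + 2) / 4 = 20/4 = 5

Step 2 — sample variances and covariances s[i,j] = (1/(n-1)) · Σ_k (x_{k,i} - mean_i) · (x_{k,j} - mean_j), with n-1 = 3:
  s[X,X] = ((3)·(3) + (2)·(2) + (-2)·(-2) + (-3)·(-3)) / 3 = 26/3 = 8.6667
  s[X,Y] = ((3)·(1) + (2)·(2) + (-2)·(0) + (-3)·(-3)) / 3 = 16/3 = 5.3333
  s[Y,Y] = ((1)·(1) + (2)·(2) + (0)·(0) + (-3)·(-3)) / 3 = 14/3 = 4.6667
  Sample standard deviations s_i = √(s[i,i]):
  s(X) = √(8.6667) = 2.9439
  s(Y) = √(4.6667) = 2.1602

Step 3 — r_{ij} = s_{ij} / (s_i · s_j):
  r[X,X] = 1 (diagonal).
  r[X,Y] = 5.3333 / (2.9439 · 2.1602) = 5.3333 / 6.3596 = 0.8386
  r[Y,Y] = 1 (diagonal).

R is symmetric with unit diagonal. Assembling:

R = [[1, 0.8386],
 [0.8386, 1]]


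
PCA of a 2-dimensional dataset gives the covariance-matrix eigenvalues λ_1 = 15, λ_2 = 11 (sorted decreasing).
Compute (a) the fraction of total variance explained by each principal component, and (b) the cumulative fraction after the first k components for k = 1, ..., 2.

Step 1 — total variance = trace(Sigma) = Σ λ_i = 15 + 11 = 26.

Step 2 — fraction explained by component i = λ_i / Σ λ:
  PC1: 15/26 = 0.5769
  PC2: 11/26 = 0.4231

Step 3 — cumulative fraction after k components = (λ_1 + ... + λ_k) / Σ λ:
  k = 1: 15/26 = 0.5769
  k = 2: (15 + 11)/26 = 26/26 = 1

Summary (fraction, with percent):

explained: PC1 0.5769 (57.69%), PC2 0.4231 (42.31%);  cumulative: 0.5769, 1


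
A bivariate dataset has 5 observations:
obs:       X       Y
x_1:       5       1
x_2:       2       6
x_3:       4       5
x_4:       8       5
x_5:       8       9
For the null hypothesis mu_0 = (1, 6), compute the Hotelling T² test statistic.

Step 1 — sample mean vector:
  mean(X) = (5 + 2 + 4 + 8 + 8) / 5 = 27/5 = 5.4
  mean(Y) = (1 + 6 + 5 + 5 + 9) / 5 = 26/5 = 5.2
  x̄ = (5.4, 5.2),  deviation x̄ - mu_0 = (5.4, 5.2) - (1, 6) = (4.4, -0.8).

Step 2 — sample covariance matrix, S[i,j] = (1/(n-1)) · Σ_k (x_{k,i} - mean_i) · (x_{k,j} - mean_j), divisor n-1 = 4:
  S[X,X] = ((-0.4)·(-0.4) + (-3.4)·(-3.4) + (-1.4)·(-1.4) + (2.6)·(2.6) + (2.6)·(2.6)) / 4 = 27.2/4 = 6.8
  S[X,Y] = ((-0.4)·(-4.2) + (-3.4)·(0.8) + (-1.4)·(-0.2) + (2.6)·(-0.2) + (2.6)·(3.8)) / 4 = 8.6/4 = 2.15
  S[Y,Y] = ((-4.2)·(-4.2) + (0.8)·(0.8) + (-0.2)·(-0.2) + (-0.2)·(-0.2) + (3.8)·(3.8)) / 4 = 32.8/4 = 8.2
  S = [[6.8, 2.15],
 [2.15, 8.2]].

Step 3 — invert S. det(S) = 6.8·8.2 - (2.15)² = 51.1375.
  S^{-1} = (1/det) · [[d, -b], [-b, a]] = [[0.1604, -0.042],
 [-0.042, 0.133]].

Step 4 — quadratic form (x̄ - mu_0)^T · S^{-1} · (x̄ - mu_0):
  S^{-1} · (x̄ - mu_0) = (0.7392, -0.2914),
  (x̄ - mu_0)^T · [...] = (4.4)·(0.7392) + (-0.8)·(-0.2914) = 3.4855.

Step 5 — scale by n: T² = 5 · 3.4855 = 17.4275.

T² ≈ 17.4275


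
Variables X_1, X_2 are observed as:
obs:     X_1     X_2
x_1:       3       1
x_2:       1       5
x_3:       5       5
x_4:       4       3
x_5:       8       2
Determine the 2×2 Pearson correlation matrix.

Step 1 — column means:
  mean(X_1) = (3 + 1 + 5 + 4 + 8) / 5 = 21/5 = 4.2
  mean(X_2) = (1 + 5 + 5 + 3 + 2) / 5 = 16/5 = 3.2

Step 2 — sample variances and covariances s[i,j] = (1/(n-1)) · Σ_k (x_{k,i} - mean_i) · (x_{k,j} - mean_j), with n-1 = 4:
  s[X_1,X_1] = ((-1.2)·(-1.2) + (-3.2)·(-3.2) + (0.8)·(0.8) + (-0.2)·(-0.2) + (3.8)·(3.8)) / 4 = 26.8/4 = 6.7
  s[X_1,X_2] = ((-1.2)·(-2.2) + (-3.2)·(1.8) + (0.8)·(1.8) + (-0.2)·(-0.2) + (3.8)·(-1.2)) / 4 = -6.2/4 = -1.55
  s[X_2,X_2] = ((-2.2)·(-2.2) + (1.8)·(1.8) + (1.8)·(1.8) + (-0.2)·(-0.2) + (-1.2)·(-1.2)) / 4 = 12.8/4 = 3.2
  Sample standard deviations s_i = √(s[i,i]):
  s(X_1) = √(6.7) = 2.5884
  s(X_2) = √(3.2) = 1.7889

Step 3 — r_{ij} = s_{ij} / (s_i · s_j):
  r[X_1,X_1] = 1 (diagonal).
  r[X_1,X_2] = -1.55 / (2.5884 · 1.7889) = -1.55 / 4.6303 = -0.3347
  r[X_2,X_2] = 1 (diagonal).

R is symmetric with unit diagonal. Assembling:

R = [[1, -0.3347],
 [-0.3347, 1]]


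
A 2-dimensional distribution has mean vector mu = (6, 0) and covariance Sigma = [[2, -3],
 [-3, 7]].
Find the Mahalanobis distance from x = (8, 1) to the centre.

Step 1 — centre the observation: (x - mu) = (2, 1).

Step 2 — invert Sigma. det(Sigma) = 2·7 - (-3)² = 5.
  Sigma^{-1} = (1/det) · [[d, -b], [-b, a]] = [[1.4, 0.6],
 [0.6, 0.4]].

Step 3 — form the quadratic (x - mu)^T · Sigma^{-1} · (x - mu):
  Sigma^{-1} · (x - mu) = (3.4, 1.6).
  (x - mu)^T · [Sigma^{-1} · (x - mu)] = (2)·(3.4) + (1)·(1.6) = 8.4.

Step 4 — take square root: d = √(8.4) ≈ 2.8983.

d(x, mu) = √(8.4) ≈ 2.8983


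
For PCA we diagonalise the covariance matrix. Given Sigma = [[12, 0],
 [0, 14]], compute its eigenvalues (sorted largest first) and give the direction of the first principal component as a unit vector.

Step 1 — characteristic polynomial of 2×2 Sigma:
  det(Sigma - λI) = λ² - trace · λ + det = 0.
  trace = 12 + 14 = 26, det = 12·14 - (0)² = 168.
Step 2 — discriminant:
  Δ = trace² - 4·det = 676 - 672 = 4.
Step 3 — eigenvalues:
  λ = (trace ± √Δ)/2 = (26 ± 2)/2,
  λ_1 = 14,  λ_2 = 12.

Step 4 — unit eigenvector for λ_1: Sigma is diagonal, so its eigenvectors are the coordinate axes. λ_1 = 14 is the diagonal entry on the second coordinate axis, hence
  v_1 = (0, 1) (||v_1|| = 1).

λ_1 = 14,  λ_2 = 12;  v_1 ≈ (0, 1)


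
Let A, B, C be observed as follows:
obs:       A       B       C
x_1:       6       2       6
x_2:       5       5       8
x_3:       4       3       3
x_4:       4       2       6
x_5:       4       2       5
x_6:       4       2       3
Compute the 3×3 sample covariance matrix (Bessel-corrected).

Step 1 — column means:
  mean(A) = (6 + 5 + 4 + 4 + 4 + 4) / 6 = 27/6 = 4.5
  mean(B) = (2 + 5 + 3 + 2 + 2 + 2) / 6 = 16/6 = 2.6667
  mean(C) = (6 + 8 + 3 + 6 + 5 + 3) / 6 = 31/6 = 5.1667

Step 2 — sample covariance S[i,j] = (1/(n-1)) · Σ_k (x_{k,i} - mean_i) · (x_{k,j} - mean_j), with n-1 = 5.
  S[A,A] = ((1.5)·(1.5) + (0.5)·(0.5) + (-0.5)·(-0.5) + (-0.5)·(-0.5) + (-0.5)·(-0.5) + (-0.5)·(-0.5)) / 5 = 3.5/5 = 0.7
  S[A,B] = ((1.5)·(-0.6667) + (0.5)·(2.3333) + (-0.5)·(0.3333) + (-0.5)·(-0.6667) + (-0.5)·(-0.6667) + (-0.5)·(-0.6667)) / 5 = 1/5 = 0.2
  S[A,C] = ((1.5)·(0.8333) + (0.5)·(2.8333) + (-0.5)·(-2.1667) + (-0.5)·(0.8333) + (-0.5)·(-0.1667) + (-0.5)·(-2.1667)) / 5 = 4.5/5 = 0.9
  S[B,B] = ((-0.6667)·(-0.6667) + (2.3333)·(2.3333) + (0.3333)·(0.3333) + (-0.6667)·(-0.6667) + (-0.6667)·(-0.6667) + (-0.6667)·(-0.6667)) / 5 = 7.3333/5 = 1.4667
  S[B,C] = ((-0.6667)·(0.8333) + (2.3333)·(2.8333) + (0.3333)·(-2.1667) + (-0.6667)·(0.8333) + (-0.6667)·(-0.1667) + (-0.6667)·(-2.1667)) / 5 = 6.3333/5 = 1.2667
  S[C,C] = ((0.8333)·(0.8333) + (2.8333)·(2.8333) + (-2.1667)·(-2.1667) + (0.8333)·(0.8333) + (-0.1667)·(-0.1667) + (-2.1667)·(-2.1667)) / 5 = 18.8333/5 = 3.7667

S is symmetric (S[j,i] = S[i,j]). Assembling:

S = [[0.7, 0.2, 0.9],
 [0.2, 1.4667, 1.2667],
 [0.9, 1.2667, 3.7667]]


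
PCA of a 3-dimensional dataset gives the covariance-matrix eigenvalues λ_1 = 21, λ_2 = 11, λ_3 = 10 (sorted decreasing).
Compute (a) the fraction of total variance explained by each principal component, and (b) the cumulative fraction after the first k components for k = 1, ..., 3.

Step 1 — total variance = trace(Sigma) = Σ λ_i = 21 + 11 + 10 = 42.

Step 2 — fraction explained by component i = λ_i / Σ λ:
  PC1: 21/42 = 0.5
  PC2: 11/42 = 0.2619
  PC3: 10/42 = 0.2381

Step 3 — cumulative fraction after k components = (λ_1 + ... + λ_k) / Σ λ:
  k = 1: 21/42 = 0.5
  k = 2: (21 + 11)/42 = 32/42 = 0.7619
  k = 3: (21 + 11 + 10)/42 = 42/42 = 1

Summary (fraction, with percent):

explained: PC1 0.5 (50%), PC2 0.2619 (26.19%), PC3 0.2381 (23.81%);  cumulative: 0.5, 0.7619, 1


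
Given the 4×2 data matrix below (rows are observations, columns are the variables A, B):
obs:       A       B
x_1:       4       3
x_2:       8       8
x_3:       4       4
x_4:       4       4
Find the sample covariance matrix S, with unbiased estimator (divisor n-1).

Step 1 — column means:
  mean(A) = (4 + 8 + 4 + 4) / 4 = 20/4 = 5
  mean(B) = (3 + 8 + 4 + 4) / 4 = 19/4 = 4.75

Step 2 — sample covariance S[i,j] = (1/(n-1)) · Σ_k (x_{k,i} - mean_i) · (x_{k,j} - mean_j), with n-1 = 3.
  S[A,A] = ((-1)·(-1) + (3)·(3) + (-1)·(-1) + (-1)·(-1)) / 3 = 12/3 = 4
  S[A,B] = ((-1)·(-1.75) + (3)·(3.25) + (-1)·(-0.75) + (-1)·(-0.75)) / 3 = 13/3 = 4.3333
  S[B,B] = ((-1.75)·(-1.75) + (3.25)·(3.25) + (-0.75)·(-0.75) + (-0.75)·(-0.75)) / 3 = 14.75/3 = 4.9167

S is symmetric (S[j,i] = S[i,j]). Assembling:

S = [[4, 4.3333],
 [4.3333, 4.9167]]


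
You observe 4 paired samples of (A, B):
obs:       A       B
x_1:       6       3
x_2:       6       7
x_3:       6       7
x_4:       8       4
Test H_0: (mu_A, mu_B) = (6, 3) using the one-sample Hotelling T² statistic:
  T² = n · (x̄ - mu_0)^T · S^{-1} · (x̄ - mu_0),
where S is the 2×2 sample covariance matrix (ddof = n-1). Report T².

Step 1 — sample mean vector:
  mean(A) = (6 + 6 + 6 + 8) / 4 = 26/4 = 6.5
  mean(B) = (3 + 7 + 7 + 4) / 4 = 21/4 = 5.25
  x̄ = (6.5, 5.25),  deviation x̄ - mu_0 = (6.5, 5.25) - (6, 3) = (0.5, 2.25).

Step 2 — sample covariance matrix, S[i,j] = (1/(n-1)) · Σ_k (x_{k,i} - mean_i) · (x_{k,j} - mean_j), divisor n-1 = 3:
  S[A,A] = ((-0.5)·(-0.5) + (-0.5)·(-0.5) + (-0.5)·(-0.5) + (1.5)·(1.5)) / 3 = 3/3 = 1
  S[A,B] = ((-0.5)·(-2.25) + (-0.5)·(1.75) + (-0.5)·(1.75) + (1.5)·(-1.25)) / 3 = -2.5/3 = -0.8333
  S[B,B] = ((-2.25)·(-2.25) + (1.75)·(1.75) + (1.75)·(1.75) + (-1.25)·(-1.25)) / 3 = 12.75/3 = 4.25
  S = [[1, -0.8333],
 [-0.8333, 4.25]].

Step 3 — invert S. det(S) = 1·4.25 - (-0.8333)² = 3.5556.
  S^{-1} = (1/det) · [[d, -b], [-b, a]] = [[1.1953, 0.2344],
 [0.2344, 0.2812]].

Step 4 — quadratic form (x̄ - mu_0)^T · S^{-1} · (x̄ - mu_0):
  S^{-1} · (x̄ - mu_0) = (1.125, 0.75),
  (x̄ - mu_0)^T · [...] = (0.5)·(1.125) + (2.25)·(0.75) = 2.25.

Step 5 — scale by n: T² = 4 · 2.25 = 9.

T² ≈ 9


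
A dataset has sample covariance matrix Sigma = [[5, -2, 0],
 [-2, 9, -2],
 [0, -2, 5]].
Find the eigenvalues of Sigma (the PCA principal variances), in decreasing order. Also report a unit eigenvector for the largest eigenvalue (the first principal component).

Step 1 — characteristic polynomial p(λ) = det(λI - Sigma) = λ³ - tr·λ² + c_1·λ - det, where tr = trace, c_1 = sum of the principal 2×2 minors, det = det(Sigma):
  tr = 5 + 9 + 5 = 19,
  c_1 = (5·9 - (-2)²) + (5·5 - (0)²) + (9·5 - (-2)²) = 41 + 25 + 41 = 107,
  det = 5·(9·5 - (-2)²) - (-2)·((-2)·5 - (-2)·(0)) + (0)·((-2)·(-2) - 9·(0)) = 5·(41) - (-2)·(-10) + (0)·(4) = 185.
  So p(λ) = λ³ - 19λ² + 107λ - 185.
Step 2 — look for an integer root (rational root theorem: any rational root is an integer divisor of 185). Testing λ = 5:
  p(5) = 125 - 475 + 535 - 185 = 0  ✓
  Dividing out (λ - 5): p(λ) = (λ - 5)(λ² - 14λ + 37).
Step 3 — remaining eigenvalues from the quadratic λ² - 14λ + 37 = 0:
  Δ = 14² - 4·37 = 196 - 148 = 48,  λ = (14 ± √48)/2 = (14 ± 6.9282)/2 ≈ 10.4641 or 3.5359.
  Sorted: λ_1 = 10.4641,  λ_2 = 5,  λ_3 = 3.5359  (check: sum = 19 = tr ✓).

Step 4 — unit eigenvector for λ_1 ≈ 10.4641: v spans the null space of (Sigma - λ_1 I), whose rows are
  r_1 = (-5.4641, -2, 0),  r_2 = (-2, -1.4641, -2),  r_3 = (0, -2, -5.4641).
  v is orthogonal to every row, so take v ∝ r_1 × r_2 = ((-2)·(-2) - (0)·(-1.4641), (0)·(-2) - (-5.4641)·(-2), (-5.4641)·(-1.4641) - (-2)·(-2)) ≈ (4, -10.9282, 4).
  Let u = (4, -10.9282, 4).
  ||u|| = √((4)² + (-10.9282)² + (4)²) = √(151.4256) ≈ 12.3055,  v_1 = u/||u|| ≈ (0.3251, -0.8881, 0.3251) (||v_1|| = 1).

λ_1 = 10.4641,  λ_2 = 5,  λ_3 = 3.5359;  v_1 ≈ (0.3251, -0.8881, 0.3251)


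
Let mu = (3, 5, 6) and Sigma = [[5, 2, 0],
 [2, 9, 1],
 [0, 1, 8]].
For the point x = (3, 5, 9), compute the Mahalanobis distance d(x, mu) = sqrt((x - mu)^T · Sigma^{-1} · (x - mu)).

Step 1 — centre the observation: (x - mu) = (0, 0, 3).

Step 2 — invert Sigma (cofactor / det for 3×3, or solve directly):
  Sigma^{-1} = [[0.2198, -0.0495, 0.0062],
 [-0.0495, 0.1238, -0.0155],
 [0.0062, -0.0155, 0.1269]].

Step 3 — form the quadratic (x - mu)^T · Sigma^{-1} · (x - mu):
  Sigma^{-1} · (x - mu) = (0.0186, -0.0464, 0.3808).
  (x - mu)^T · [Sigma^{-1} · (x - mu)] = (0)·(0.0186) + (0)·(-0.0464) + (3)·(0.3808) = 1.1424.

Step 4 — take square root: d = √(1.1424) ≈ 1.0688.

d(x, mu) = √(1.1424) ≈ 1.0688


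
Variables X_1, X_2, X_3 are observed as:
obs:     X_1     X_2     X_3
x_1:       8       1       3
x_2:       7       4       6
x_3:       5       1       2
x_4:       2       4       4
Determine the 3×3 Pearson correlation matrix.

Step 1 — column means:
  mean(X_1) = (8 + 7 + 5 + 2) / 4 = 22/4 = 5.5
  mean(X_2) = (1 + 4 + 1 + 4) / 4 = 10/4 = 2.5
  mean(X_3) = (3 + 6 + 2 + 4) / 4 = 15/4 = 3.75

Step 2 — sample variances and covariances s[i,j] = (1/(n-1)) · Σ_k (x_{k,i} - mean_i) · (x_{k,j} - mean_j), with n-1 = 3:
  s[X_1,X_1] = ((2.5)·(2.5) + (1.5)·(1.5) + (-0.5)·(-0.5) + (-3.5)·(-3.5)) / 3 = 21/3 = 7
  s[X_1,X_2] = ((2.5)·(-1.5) + (1.5)·(1.5) + (-0.5)·(-1.5) + (-3.5)·(1.5)) / 3 = -6/3 = -2
  s[X_1,X_3] = ((2.5)·(-0.75) + (1.5)·(2.25) + (-0.5)·(-1.75) + (-3.5)·(0.25)) / 3 = 1.5/3 = 0.5
  s[X_2,X_2] = ((-1.5)·(-1.5) + (1.5)·(1.5) + (-1.5)·(-1.5) + (1.5)·(1.5)) / 3 = 9/3 = 3
  s[X_2,X_3] = ((-1.5)·(-0.75) + (1.5)·(2.25) + (-1.5)·(-1.75) + (1.5)·(0.25)) / 3 = 7.5/3 = 2.5
  s[X_3,X_3] = ((-0.75)·(-0.75) + (2.25)·(2.25) + (-1.75)·(-1.75) + (0.25)·(0.25)) / 3 = 8.75/3 = 2.9167
  Sample standard deviations s_i = √(s[i,i]):
  s(X_1) = √(7) = 2.6458
  s(X_2) = √(3) = 1.7321
  s(X_3) = √(2.9167) = 1.7078

Step 3 — r_{ij} = s_{ij} / (s_i · s_j):
  r[X_1,X_1] = 1 (diagonal).
  r[X_1,X_2] = -2 / (2.6458 · 1.7321) = -2 / 4.5826 = -0.4364
  r[X_1,X_3] = 0.5 / (2.6458 · 1.7078) = 0.5 / 4.5185 = 0.1107
  r[X_2,X_2] = 1 (diagonal).
  r[X_2,X_3] = 2.5 / (1.7321 · 1.7078) = 2.5 / 2.958 = 0.8452
  r[X_3,X_3] = 1 (diagonal).

R is symmetric with unit diagonal. Assembling:

R = [[1, -0.4364, 0.1107],
 [-0.4364, 1, 0.8452],
 [0.1107, 0.8452, 1]]


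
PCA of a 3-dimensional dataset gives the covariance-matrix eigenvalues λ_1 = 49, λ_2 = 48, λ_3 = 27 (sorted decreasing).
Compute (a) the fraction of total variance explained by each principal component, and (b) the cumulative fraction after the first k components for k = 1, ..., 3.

Step 1 — total variance = trace(Sigma) = Σ λ_i = 49 + 48 + 27 = 124.

Step 2 — fraction explained by component i = λ_i / Σ λ:
  PC1: 49/124 = 0.3952
  PC2: 48/124 = 0.3871
  PC3: 27/124 = 0.2177

Step 3 — cumulative fraction after k components = (λ_1 + ... + λ_k) / Σ λ:
  k = 1: 49/124 = 0.3952
  k = 2: (49 + 48)/124 = 97/124 = 0.7823
  k = 3: (49 + 48 + 27)/124 = 124/124 = 1

Summary (fraction, with percent):

explained: PC1 0.3952 (39.52%), PC2 0.3871 (38.71%), PC3 0.2177 (21.77%);  cumulative: 0.3952, 0.7823, 1


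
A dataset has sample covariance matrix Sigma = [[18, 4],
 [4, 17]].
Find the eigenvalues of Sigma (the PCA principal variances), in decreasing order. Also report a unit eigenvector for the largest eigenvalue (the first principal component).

Step 1 — characteristic polynomial of 2×2 Sigma:
  det(Sigma - λI) = λ² - trace · λ + det = 0.
  trace = 18 + 17 = 35, det = 18·17 - (4)² = 290.
Step 2 — discriminant:
  Δ = trace² - 4·det = 1225 - 1160 = 65.
Step 3 — eigenvalues:
  λ = (trace ± √Δ)/2 = (35 ± 8.0623)/2,
  λ_1 = 21.5311,  λ_2 = 13.4689.

Step 4 — unit eigenvector for λ_1: solve (Sigma - λ_1 I)v = 0. First row:
  (18 - 21.5311)·v_x + (4)·v_y = 0, i.e. (-3.5311)·v_x + (4)·v_y = 0,
  so v ∝ (b, λ_1 - a) = (4, 3.5311) = u.
  ||u|| = √((4)² + (3.5311)²) = √(28.4689) ≈ 5.3356,
  v_1 = u/||u|| ≈ (0.7497, 0.6618) (||v_1|| = 1).

λ_1 = 21.5311,  λ_2 = 13.4689;  v_1 ≈ (0.7497, 0.6618)


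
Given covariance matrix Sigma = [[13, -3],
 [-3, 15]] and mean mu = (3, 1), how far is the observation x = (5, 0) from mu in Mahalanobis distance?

Step 1 — centre the observation: (x - mu) = (2, -1).

Step 2 — invert Sigma. det(Sigma) = 13·15 - (-3)² = 186.
  Sigma^{-1} = (1/det) · [[d, -b], [-b, a]] = [[0.0806, 0.0161],
 [0.0161, 0.0699]].

Step 3 — form the quadratic (x - mu)^T · Sigma^{-1} · (x - mu):
  Sigma^{-1} · (x - mu) = (0.1452, -0.0376).
  (x - mu)^T · [Sigma^{-1} · (x - mu)] = (2)·(0.1452) + (-1)·(-0.0376) = 0.328.

Step 4 — take square root: d = √(0.328) ≈ 0.5727.

d(x, mu) = √(0.328) ≈ 0.5727


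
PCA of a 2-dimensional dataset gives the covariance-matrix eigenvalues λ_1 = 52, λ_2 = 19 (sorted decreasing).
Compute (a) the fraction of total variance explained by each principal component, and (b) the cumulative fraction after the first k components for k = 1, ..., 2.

Step 1 — total variance = trace(Sigma) = Σ λ_i = 52 + 19 = 71.

Step 2 — fraction explained by component i = λ_i / Σ λ:
  PC1: 52/71 = 0.7324
  PC2: 19/71 = 0.2676

Step 3 — cumulative fraction after k components = (λ_1 + ... + λ_k) / Σ λ:
  k = 1: 52/71 = 0.7324
  k = 2: (52 + 19)/71 = 71/71 = 1

Summary (fraction, with percent):

explained: PC1 0.7324 (73.24%), PC2 0.2676 (26.76%);  cumulative: 0.7324, 1


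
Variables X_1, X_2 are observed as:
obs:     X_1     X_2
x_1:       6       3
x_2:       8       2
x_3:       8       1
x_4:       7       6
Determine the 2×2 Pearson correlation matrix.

Step 1 — column means:
  mean(X_1) = (6 + 8 + 8 + 7) / 4 = 29/4 = 7.25
  mean(X_2) = (3 + 2 + 1 + 6) / 4 = 12/4 = 3

Step 2 — sample variances and covariances s[i,j] = (1/(n-1)) · Σ_k (x_{k,i} - mean_i) · (x_{k,j} - mean_j), with n-1 = 3:
  s[X_1,X_1] = ((-1.25)·(-1.25) + (0.75)·(0.75) + (0.75)·(0.75) + (-0.25)·(-0.25)) / 3 = 2.75/3 = 0.9167
  s[X_1,X_2] = ((-1.25)·(0) + (0.75)·(-1) + (0.75)·(-2) + (-0.25)·(3)) / 3 = -3/3 = -1
  s[X_2,X_2] = ((0)·(0) + (-1)·(-1) + (-2)·(-2) + (3)·(3)) / 3 = 14/3 = 4.6667
  Sample standard deviations s_i = √(s[i,i]):
  s(X_1) = √(0.9167) = 0.9574
  s(X_2) = √(4.6667) = 2.1602

Step 3 — r_{ij} = s_{ij} / (s_i · s_j):
  r[X_1,X_1] = 1 (diagonal).
  r[X_1,X_2] = -1 / (0.9574 · 2.1602) = -1 / 2.0683 = -0.4835
  r[X_2,X_2] = 1 (diagonal).

R is symmetric with unit diagonal. Assembling:

R = [[1, -0.4835],
 [-0.4835, 1]]


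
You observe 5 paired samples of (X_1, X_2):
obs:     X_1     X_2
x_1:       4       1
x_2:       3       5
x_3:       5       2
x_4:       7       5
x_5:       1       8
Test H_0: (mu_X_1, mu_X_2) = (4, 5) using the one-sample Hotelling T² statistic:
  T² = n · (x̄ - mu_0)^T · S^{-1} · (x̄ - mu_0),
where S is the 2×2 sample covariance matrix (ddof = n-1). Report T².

Step 1 — sample mean vector:
  mean(X_1) = (4 + 3 + 5 + 7 + 1) / 5 = 20/5 = 4
  mean(X_2) = (1 + 5 + 2 + 5 + 8) / 5 = 21/5 = 4.2
  x̄ = (4, 4.2),  deviation x̄ - mu_0 = (4, 4.2) - (4, 5) = (0, -0.8).

Step 2 — sample covariance matrix, S[i,j] = (1/(n-1)) · Σ_k (x_{k,i} - mean_i) · (x_{k,j} - mean_j), divisor n-1 = 4:
  S[X_1,X_1] = ((0)·(0) + (-1)·(-1) + (1)·(1) + (3)·(3) + (-3)·(-3)) / 4 = 20/4 = 5
  S[X_1,X_2] = ((0)·(-3.2) + (-1)·(0.8) + (1)·(-2.2) + (3)·(0.8) + (-3)·(3.8)) / 4 = -12/4 = -3
  S[X_2,X_2] = ((-3.2)·(-3.2) + (0.8)·(0.8) + (-2.2)·(-2.2) + (0.8)·(0.8) + (3.8)·(3.8)) / 4 = 30.8/4 = 7.7
  S = [[5, -3],
 [-3, 7.7]].

Step 3 — invert S. det(S) = 5·7.7 - (-3)² = 29.5.
  S^{-1} = (1/det) · [[d, -b], [-b, a]] = [[0.261, 0.1017],
 [0.1017, 0.1695]].

Step 4 — quadratic form (x̄ - mu_0)^T · S^{-1} · (x̄ - mu_0):
  S^{-1} · (x̄ - mu_0) = (-0.0814, -0.1356),
  (x̄ - mu_0)^T · [...] = (0)·(-0.0814) + (-0.8)·(-0.1356) = 0.1085.

Step 5 — scale by n: T² = 5 · 0.1085 = 0.5424.

T² ≈ 0.5424


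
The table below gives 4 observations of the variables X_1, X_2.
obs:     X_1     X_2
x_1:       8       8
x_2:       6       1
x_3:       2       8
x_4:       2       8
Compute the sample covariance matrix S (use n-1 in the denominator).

Step 1 — column means:
  mean(X_1) = (8 + 6 + 2 + 2) / 4 = 18/4 = 4.5
  mean(X_2) = (8 + 1 + 8 + 8) / 4 = 25/4 = 6.25

Step 2 — sample covariance S[i,j] = (1/(n-1)) · Σ_k (x_{k,i} - mean_i) · (x_{k,j} - mean_j), with n-1 = 3.
  S[X_1,X_1] = ((3.5)·(3.5) + (1.5)·(1.5) + (-2.5)·(-2.5) + (-2.5)·(-2.5)) / 3 = 27/3 = 9
  S[X_1,X_2] = ((3.5)·(1.75) + (1.5)·(-5.25) + (-2.5)·(1.75) + (-2.5)·(1.75)) / 3 = -10.5/3 = -3.5
  S[X_2,X_2] = ((1.75)·(1.75) + (-5.25)·(-5.25) + (1.75)·(1.75) + (1.75)·(1.75)) / 3 = 36.75/3 = 12.25

S is symmetric (S[j,i] = S[i,j]). Assembling:

S = [[9, -3.5],
 [-3.5, 12.25]]


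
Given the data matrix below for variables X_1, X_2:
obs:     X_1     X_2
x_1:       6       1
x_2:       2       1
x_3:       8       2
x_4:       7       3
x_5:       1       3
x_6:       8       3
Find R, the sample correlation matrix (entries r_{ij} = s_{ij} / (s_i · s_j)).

Step 1 — column means:
  mean(X_1) = (6 + 2 + 8 + 7 + 1 + 8) / 6 = 32/6 = 5.3333
  mean(X_2) = (1 + 1 + 2 + 3 + 3 + 3) / 6 = 13/6 = 2.1667

Step 2 — sample variances and covariances s[i,j] = (1/(n-1)) · Σ_k (x_{k,i} - mean_i) · (x_{k,j} - mean_j), with n-1 = 5:
  s[X_1,X_1] = ((0.6667)·(0.6667) + (-3.3333)·(-3.3333) + (2.6667)·(2.6667) + (1.6667)·(1.6667) + (-4.3333)·(-4.3333) + (2.6667)·(2.6667)) / 5 = 47.3333/5 = 9.4667
  s[X_1,X_2] = ((0.6667)·(-1.1667) + (-3.3333)·(-1.1667) + (2.6667)·(-0.1667) + (1.6667)·(0.8333) + (-4.3333)·(0.8333) + (2.6667)·(0.8333)) / 5 = 2.6667/5 = 0.5333
  s[X_2,X_2] = ((-1.1667)·(-1.1667) + (-1.1667)·(-1.1667) + (-0.1667)·(-0.1667) + (0.8333)·(0.8333) + (0.8333)·(0.8333) + (0.8333)·(0.8333)) / 5 = 4.8333/5 = 0.9667
  Sample standard deviations s_i = √(s[i,i]):
  s(X_1) = √(9.4667) = 3.0768
  s(X_2) = √(0.9667) = 0.9832

Step 3 — r_{ij} = s_{ij} / (s_i · s_j):
  r[X_1,X_1] = 1 (diagonal).
  r[X_1,X_2] = 0.5333 / (3.0768 · 0.9832) = 0.5333 / 3.0251 = 0.1763
  r[X_2,X_2] = 1 (diagonal).

R is symmetric with unit diagonal. Assembling:

R = [[1, 0.1763],
 [0.1763, 1]]


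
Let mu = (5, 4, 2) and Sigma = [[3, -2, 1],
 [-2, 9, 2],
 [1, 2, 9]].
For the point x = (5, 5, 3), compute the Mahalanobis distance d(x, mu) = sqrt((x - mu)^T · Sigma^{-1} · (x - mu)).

Step 1 — centre the observation: (x - mu) = (0, 1, 1).

Step 2 — invert Sigma (cofactor / det for 3×3, or solve directly):
  Sigma^{-1} = [[0.4326, 0.1124, -0.073],
 [0.1124, 0.1461, -0.0449],
 [-0.073, -0.0449, 0.1292]].

Step 3 — form the quadratic (x - mu)^T · Sigma^{-1} · (x - mu):
  Sigma^{-1} · (x - mu) = (0.0393, 0.1011, 0.0843).
  (x - mu)^T · [Sigma^{-1} · (x - mu)] = (0)·(0.0393) + (1)·(0.1011) + (1)·(0.0843) = 0.1854.

Step 4 — take square root: d = √(0.1854) ≈ 0.4306.

d(x, mu) = √(0.1854) ≈ 0.4306


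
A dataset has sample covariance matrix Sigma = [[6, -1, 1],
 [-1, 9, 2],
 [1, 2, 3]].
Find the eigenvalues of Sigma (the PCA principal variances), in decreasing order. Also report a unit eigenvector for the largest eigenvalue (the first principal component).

Step 1 — characteristic polynomial p(λ) = det(λI - Sigma) = λ³ - tr·λ² + c_1·λ - det, where tr = trace, c_1 = sum of the principal 2×2 minors, det = det(Sigma):
  tr = 6 + 9 + 3 = 18,
  c_1 = (6·9 - (-1)²) + (6·3 - (1)²) + (9·3 - (2)²) = 53 + 17 + 23 = 93,
  det = 6·(9·3 - (2)²) - (-1)·((-1)·3 - (2)·(1)) + (1)·((-1)·(2) - 9·(1)) = 6·(23) - (-1)·(-5) + (1)·(-11) = 122.
  So p(λ) = λ³ - 18λ² + 93λ - 122.
Step 2 — look for an integer root (rational root theorem: any rational root is an integer divisor of 122). Testing λ = 2:
  p(2) = 8 - 72 + 186 - 122 = 0  ✓
  Dividing out (λ - 2): p(λ) = (λ - 2)(λ² - 16λ + 61).
Step 3 — remaining eigenvalues from the quadratic λ² - 16λ + 61 = 0:
  Δ = 16² - 4·61 = 256 - 244 = 12,  λ = (16 ± √12)/2 = (16 ± 3.4641)/2 ≈ 9.7321 or 6.2679.
  Sorted: λ_1 = 9.7321,  λ_2 = 6.2679,  λ_3 = 2  (check: sum = 18 = tr ✓).

Step 4 — unit eigenvector for λ_1 ≈ 9.7321: v spans the null space of (Sigma - λ_1 I), whose rows are
  r_1 = (-3.7321, -1, 1),  r_2 = (-1, -0.7321, 2),  r_3 = (1, 2, -6.7321).
  v is orthogonal to every row, so take v ∝ r_1 × r_2 = ((-1)·(2) - (1)·(-0.7321), (1)·(-1) - (-3.7321)·(2), (-3.7321)·(-0.7321) - (-1)·(-1)) ≈ (-1.2679, 6.4641, 1.7321).
  Rescale (multiply by -1 so the first nonzero entry is positive): u = (1.2679, -6.4641, -1.7321).
  ||u|| = √((1.2679)² + (-6.4641)² + (-1.7321)²) = √(46.3923) ≈ 6.8112,  v_1 = u/||u|| ≈ (0.1862, -0.949, -0.2543) (||v_1|| = 1).

λ_1 = 9.7321,  λ_2 = 6.2679,  λ_3 = 2;  v_1 ≈ (0.1862, -0.949, -0.2543)


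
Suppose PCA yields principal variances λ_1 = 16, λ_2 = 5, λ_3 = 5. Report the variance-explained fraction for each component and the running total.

Step 1 — total variance = trace(Sigma) = Σ λ_i = 16 + 5 + 5 = 26.

Step 2 — fraction explained by component i = λ_i / Σ λ:
  PC1: 16/26 = 0.6154
  PC2: 5/26 = 0.1923
  PC3: 5/26 = 0.1923

Step 3 — cumulative fraction after k components = (λ_1 + ... + λ_k) / Σ λ:
  k = 1: 16/26 = 0.6154
  k = 2: (16 + 5)/26 = 21/26 = 0.8077
  k = 3: (16 + 5 + 5)/26 = 26/26 = 1

Summary (fraction, with percent):

explained: PC1 0.6154 (61.54%), PC2 0.1923 (19.23%), PC3 0.1923 (19.23%);  cumulative: 0.6154, 0.8077, 1


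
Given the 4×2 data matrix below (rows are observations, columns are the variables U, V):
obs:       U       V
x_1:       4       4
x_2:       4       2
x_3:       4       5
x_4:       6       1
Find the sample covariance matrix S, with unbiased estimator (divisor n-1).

Step 1 — column means:
  mean(U) = (4 + 4 + 4 + 6) / 4 = 18/4 = 4.5
  mean(V) = (4 + 2 + 5 + 1) / 4 = 12/4 = 3

Step 2 — sample covariance S[i,j] = (1/(n-1)) · Σ_k (x_{k,i} - mean_i) · (x_{k,j} - mean_j), with n-1 = 3.
  S[U,U] = ((-0.5)·(-0.5) + (-0.5)·(-0.5) + (-0.5)·(-0.5) + (1.5)·(1.5)) / 3 = 3/3 = 1
  S[U,V] = ((-0.5)·(1) + (-0.5)·(-1) + (-0.5)·(2) + (1.5)·(-2)) / 3 = -4/3 = -1.3333
  S[V,V] = ((1)·(1) + (-1)·(-1) + (2)·(2) + (-2)·(-2)) / 3 = 10/3 = 3.3333

S is symmetric (S[j,i] = S[i,j]). Assembling:

S = [[1, -1.3333],
 [-1.3333, 3.3333]]


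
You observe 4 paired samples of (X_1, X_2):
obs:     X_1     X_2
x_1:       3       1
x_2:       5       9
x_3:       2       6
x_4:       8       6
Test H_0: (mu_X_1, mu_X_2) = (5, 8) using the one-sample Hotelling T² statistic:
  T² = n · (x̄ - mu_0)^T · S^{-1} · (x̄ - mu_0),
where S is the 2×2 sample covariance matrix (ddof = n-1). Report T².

Step 1 — sample mean vector:
  mean(X_1) = (3 + 5 + 2 + 8) / 4 = 18/4 = 4.5
  mean(X_2) = (1 + 9 + 6 + 6) / 4 = 22/4 = 5.5
  x̄ = (4.5, 5.5),  deviation x̄ - mu_0 = (4.5, 5.5) - (5, 8) = (-0.5, -2.5).

Step 2 — sample covariance matrix, S[i,j] = (1/(n-1)) · Σ_k (x_{k,i} - mean_i) · (x_{k,j} - mean_j), divisor n-1 = 3:
  S[X_1,X_1] = ((-1.5)·(-1.5) + (0.5)·(0.5) + (-2.5)·(-2.5) + (3.5)·(3.5)) / 3 = 21/3 = 7
  S[X_1,X_2] = ((-1.5)·(-4.5) + (0.5)·(3.5) + (-2.5)·(0.5) + (3.5)·(0.5)) / 3 = 9/3 = 3
  S[X_2,X_2] = ((-4.5)·(-4.5) + (3.5)·(3.5) + (0.5)·(0.5) + (0.5)·(0.5)) / 3 = 33/3 = 11
  S = [[7, 3],
 [3, 11]].

Step 3 — invert S. det(S) = 7·11 - (3)² = 68.
  S^{-1} = (1/det) · [[d, -b], [-b, a]] = [[0.1618, -0.0441],
 [-0.0441, 0.1029]].

Step 4 — quadratic form (x̄ - mu_0)^T · S^{-1} · (x̄ - mu_0):
  S^{-1} · (x̄ - mu_0) = (0.0294, -0.2353),
  (x̄ - mu_0)^T · [...] = (-0.5)·(0.0294) + (-2.5)·(-0.2353) = 0.5735.

Step 5 — scale by n: T² = 4 · 0.5735 = 2.2941.

T² ≈ 2.2941


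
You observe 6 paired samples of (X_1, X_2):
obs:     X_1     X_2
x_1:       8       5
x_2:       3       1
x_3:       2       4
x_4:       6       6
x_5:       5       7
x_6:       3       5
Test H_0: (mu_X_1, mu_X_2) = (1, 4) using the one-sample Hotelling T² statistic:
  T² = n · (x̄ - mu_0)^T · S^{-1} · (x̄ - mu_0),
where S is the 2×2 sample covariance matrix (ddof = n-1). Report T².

Step 1 — sample mean vector:
  mean(X_1) = (8 + 3 + 2 + 6 + 5 + 3) / 6 = 27/6 = 4.5
  mean(X_2) = (5 + 1 + 4 + 6 + 7 + 5) / 6 = 28/6 = 4.6667
  x̄ = (4.5, 4.6667),  deviation x̄ - mu_0 = (4.5, 4.6667) - (1, 4) = (3.5, 0.6667).

Step 2 — sample covariance matrix, S[i,j] = (1/(n-1)) · Σ_k (x_{k,i} - mean_i) · (x_{k,j} - mean_j), divisor n-1 = 5:
  S[X_1,X_1] = ((3.5)·(3.5) + (-1.5)·(-1.5) + (-2.5)·(-2.5) + (1.5)·(1.5) + (0.5)·(0.5) + (-1.5)·(-1.5)) / 5 = 25.5/5 = 5.1
  S[X_1,X_2] = ((3.5)·(0.3333) + (-1.5)·(-3.6667) + (-2.5)·(-0.6667) + (1.5)·(1.3333) + (0.5)·(2.3333) + (-1.5)·(0.3333)) / 5 = 11/5 = 2.2
  S[X_2,X_2] = ((0.3333)·(0.3333) + (-3.6667)·(-3.6667) + (-0.6667)·(-0.6667) + (1.3333)·(1.3333) + (2.3333)·(2.3333) + (0.3333)·(0.3333)) / 5 = 21.3333/5 = 4.2667
  S = [[5.1, 2.2],
 [2.2, 4.2667]].

Step 3 — invert S. det(S) = 5.1·4.2667 - (2.2)² = 16.92.
  S^{-1} = (1/det) · [[d, -b], [-b, a]] = [[0.2522, -0.13],
 [-0.13, 0.3014]].

Step 4 — quadratic form (x̄ - mu_0)^T · S^{-1} · (x̄ - mu_0):
  S^{-1} · (x̄ - mu_0) = (0.7959, -0.2541),
  (x̄ - mu_0)^T · [...] = (3.5)·(0.7959) + (0.6667)·(-0.2541) = 2.6162.

Step 5 — scale by n: T² = 6 · 2.6162 = 15.6974.

T² ≈ 15.6974


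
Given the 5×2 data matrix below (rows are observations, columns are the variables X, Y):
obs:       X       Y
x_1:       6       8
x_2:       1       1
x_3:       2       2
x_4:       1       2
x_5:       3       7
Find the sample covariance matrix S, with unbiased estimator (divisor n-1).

Step 1 — column means:
  mean(X) = (6 + 1 + 2 + 1 + 3) / 5 = 13/5 = 2.6
  mean(Y) = (8 + 1 + 2 + 2 + 7) / 5 = 20/5 = 4

Step 2 — sample covariance S[i,j] = (1/(n-1)) · Σ_k (x_{k,i} - mean_i) · (x_{k,j} - mean_j), with n-1 = 4.
  S[X,X] = ((3.4)·(3.4) + (-1.6)·(-1.6) + (-0.6)·(-0.6) + (-1.6)·(-1.6) + (0.4)·(0.4)) / 4 = 17.2/4 = 4.3
  S[X,Y] = ((3.4)·(4) + (-1.6)·(-3) + (-0.6)·(-2) + (-1.6)·(-2) + (0.4)·(3)) / 4 = 24/4 = 6
  S[Y,Y] = ((4)·(4) + (-3)·(-3) + (-2)·(-2) + (-2)·(-2) + (3)·(3)) / 4 = 42/4 = 10.5

S is symmetric (S[j,i] = S[i,j]). Assembling:

S = [[4.3, 6],
 [6, 10.5]]


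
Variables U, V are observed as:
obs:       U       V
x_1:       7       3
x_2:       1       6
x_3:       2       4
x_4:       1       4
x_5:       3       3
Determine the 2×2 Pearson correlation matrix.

Step 1 — column means:
  mean(U) = (7 + 1 + 2 + 1 + 3) / 5 = 14/5 = 2.8
  mean(V) = (3 + 6 + 4 + 4 + 3) / 5 = 20/5 = 4

Step 2 — sample variances and covariances s[i,j] = (1/(n-1)) · Σ_k (x_{k,i} - mean_i) · (x_{k,j} - mean_j), with n-1 = 4:
  s[U,U] = ((4.2)·(4.2) + (-1.8)·(-1.8) + (-0.8)·(-0.8) + (-1.8)·(-1.8) + (0.2)·(0.2)) / 4 = 24.8/4 = 6.2
  s[U,V] = ((4.2)·(-1) + (-1.8)·(2) + (-0.8)·(0) + (-1.8)·(0) + (0.2)·(-1)) / 4 = -8/4 = -2
  s[V,V] = ((-1)·(-1) + (2)·(2) + (0)·(0) + (0)·(0) + (-1)·(-1)) / 4 = 6/4 = 1.5
  Sample standard deviations s_i = √(s[i,i]):
  s(U) = √(6.2) = 2.49
  s(V) = √(1.5) = 1.2247

Step 3 — r_{ij} = s_{ij} / (s_i · s_j):
  r[U,U] = 1 (diagonal).
  r[U,V] = -2 / (2.49 · 1.2247) = -2 / 3.0496 = -0.6558
  r[V,V] = 1 (diagonal).

R is symmetric with unit diagonal. Assembling:

R = [[1, -0.6558],
 [-0.6558, 1]]
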